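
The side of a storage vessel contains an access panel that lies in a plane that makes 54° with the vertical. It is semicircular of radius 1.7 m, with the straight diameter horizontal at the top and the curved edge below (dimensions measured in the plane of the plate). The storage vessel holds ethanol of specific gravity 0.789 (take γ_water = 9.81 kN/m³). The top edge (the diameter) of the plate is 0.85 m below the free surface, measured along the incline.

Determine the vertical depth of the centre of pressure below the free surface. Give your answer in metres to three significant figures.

γ = 0.789 × 9.81 = 7.74009 kN/m³.
The plate makes 54° with the vertical, i.e. θ = 90° − 54° = 36° to the horizontal. Measuring y along the incline from the free-surface line, vertical depth h = y·sinθ with sinθ = 0.587785.
The centroid of a semicircle lies 4r/(3π) = 0.721502 m from the diameter, here below the top edge, so y_c = 0.85 + 0.721502 = 1.5715 m and h_c = 1.5715 × 0.587785 = 0.923704 m.
A = πr²/2 = π × 1.7²/2 = 4.5396 m².
Resultant F = γ·h_c·A = 7.74009 × 0.923704 × 4.5396 = 32.4561 kN.
I_c = (π/8 − 8/(9π))·r⁴ = 0.109757 × 1.7⁴ = 0.916701 m⁴.
Centre of pressure: y_p = y_c + I_c/(y_c·A) = 1.5715 + 0.916701/(1.5715 × 4.5396) = 1.5715 + 0.128498 = 1.7 m along the plane.
Vertically, h_p = y_p·sinθ = 1.7 × 0.587785 = 0.999235 m.

h_p = 0.999 m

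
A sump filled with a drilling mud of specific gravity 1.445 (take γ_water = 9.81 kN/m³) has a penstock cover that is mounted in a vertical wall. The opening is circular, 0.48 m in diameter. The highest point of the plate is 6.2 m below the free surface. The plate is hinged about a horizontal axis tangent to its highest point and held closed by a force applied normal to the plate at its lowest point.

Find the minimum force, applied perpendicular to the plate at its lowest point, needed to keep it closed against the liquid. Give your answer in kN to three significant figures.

γ = 1.445 × 9.81 = 14.17545 kN/m³.
The centroid is at the centre, 0.24 m below the top of the plate, so the centroid depth is h_c = 6.2 + 0.24 = 6.44 m.
A = π(0.24)² = 0.180956 m².
Resultant F = γ·h_c·A = 14.17545 × 6.44 × 0.180956 = 16.5195 kN.
I_c = πr⁴/4 = π × 0.24⁴/4 = 0.00260576 m⁴.
Centre of pressure: y_p = y_c + I_c/(y_c·A) = 6.44 + 0.00260576/(6.44 × 0.180956) = 6.44 + 0.00223602 = 6.44224 m along the plane.
The resultant acts 0.24 + 0.00223602 = 0.242236 m (along the plate) below the hinge at the top edge, so the moment about the hinge is M = F × 0.242236 = 16.5195 × 0.242236 = 4.00162 kN·m.
A normal force at the bottom, 0.48 m from the hinge, must supply this moment: P = 4.00162/0.48 = 8.33671 kN.

P ≈ 8.34 kN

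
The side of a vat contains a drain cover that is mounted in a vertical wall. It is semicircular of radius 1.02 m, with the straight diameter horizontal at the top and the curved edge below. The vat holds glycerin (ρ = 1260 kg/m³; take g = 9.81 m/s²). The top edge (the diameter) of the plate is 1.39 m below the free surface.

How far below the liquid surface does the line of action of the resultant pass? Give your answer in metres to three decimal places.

γ = ρg = 1260 × 9.81 / 1000 = 12.3606 kN/m³.
The centroid of a semicircle lies 4r/(3π) = 0.432901 m from the diameter, here below the top edge, so the centroid depth is h_c = 1.39 + 0.432901 = 1.8229 m.
A = πr²/2 = π × 1.02²/2 = 1.63426 m².
Resultant F = γ·h_c·A = 12.3606 × 1.8229 × 1.63426 = 36.8234 kN.
I_c = (π/8 − 8/(9π))·r⁴ = 0.109757 × 1.02⁴ = 0.118805 m⁴.
Centre of pressure: y_p = y_c + I_c/(y_c·A) = 1.8229 + 0.118805/(1.8229 × 1.63426) = 1.8229 + 0.0398796 = 1.86278 m along the plane.

h_p = 1.863 m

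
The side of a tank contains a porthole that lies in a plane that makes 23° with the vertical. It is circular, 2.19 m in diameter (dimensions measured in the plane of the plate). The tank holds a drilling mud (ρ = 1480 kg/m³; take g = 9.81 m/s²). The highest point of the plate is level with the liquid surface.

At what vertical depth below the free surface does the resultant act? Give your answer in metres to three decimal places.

h_p = 1.260 m

γ = ρg = 1480 × 9.81 / 1000 = 14.5188 kN/m³.
The plate makes 23° with the vertical, i.e. θ = 90° − 23° = 67° to the horizontal. Measuring y along the incline from the free-surface line, vertical depth h = y·sinθ with sinθ = 0.920505.
The centroid is at the centre, 1.095 m below the top of the plate, so y_c = 1.095 m and h_c = 1.095 × 0.920505 = 1.00795 m.
A = π(1.095)² = 3.76685 m².
Resultant F = γ·h_c·A = 14.5188 × 1.00795 × 3.76685 = 55.1249 kN.
I_c = πr⁴/4 = π × 1.095⁴/4 = 1.12914 m⁴.
Centre of pressure: y_p = y_c + I_c/(y_c·A) = 1.095 + 1.12914/(1.095 × 3.76685) = 1.095 + 0.273751 = 1.36875 m along the plane.
Vertically, h_p = y_p·sinθ = 1.36875 × 0.920505 = 1.25994 m.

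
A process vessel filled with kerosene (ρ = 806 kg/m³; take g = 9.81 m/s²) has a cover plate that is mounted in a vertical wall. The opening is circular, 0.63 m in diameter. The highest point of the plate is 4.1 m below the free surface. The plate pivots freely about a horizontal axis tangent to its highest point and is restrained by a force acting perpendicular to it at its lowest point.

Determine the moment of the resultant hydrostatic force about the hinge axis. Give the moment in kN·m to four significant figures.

γ = ρg = 806 × 9.81 / 1000 = 7.90686 kN/m³.
The centroid is at the centre, 0.315 m below the top of the plate, so the centroid depth is h_c = 4.1 + 0.315 = 4.415 m.
A = π(0.315)² = 0.311725 m².
Resultant F = γ·h_c·A = 7.90686 × 4.415 × 0.311725 = 10.8819 kN.
I_c = πr⁴/4 = π × 0.315⁴/4 = 0.00773272 m⁴.
Centre of pressure: y_p = y_c + I_c/(y_c·A) = 4.415 + 0.00773272/(4.415 × 0.311725) = 4.415 + 0.00561862 = 4.42062 m along the plane.
The resultant acts 0.315 + 0.00561862 = 0.320619 m (along the plate) below the hinge at the top edge, so the moment about the hinge is M = F × 0.320619 = 10.8819 × 0.320619 = 3.48894 kN·m.

M ≈ 3.489 kN·m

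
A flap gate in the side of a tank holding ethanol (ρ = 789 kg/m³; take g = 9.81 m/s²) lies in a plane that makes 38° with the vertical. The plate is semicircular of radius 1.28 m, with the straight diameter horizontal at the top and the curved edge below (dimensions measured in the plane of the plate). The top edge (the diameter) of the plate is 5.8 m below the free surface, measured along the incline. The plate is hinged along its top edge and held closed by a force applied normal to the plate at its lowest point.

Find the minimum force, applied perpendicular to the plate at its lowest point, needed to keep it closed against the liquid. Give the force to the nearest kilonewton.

γ = ρg = 789 × 9.81 / 1000 = 7.74009 kN/m³.
The plate makes 38° with the vertical, i.e. θ = 90° − 38° = 52° to the horizontal. Measuring y along the incline from the free-surface line, vertical depth h = y·sinθ with sinθ = 0.788011.
The centroid of a semicircle lies 4r/(3π) = 0.543249 m from the diameter, here below the top edge, so y_c = 5.8 + 0.543249 = 6.34325 m and h_c = 6.34325 × 0.788011 = 4.99855 m.
A = πr²/2 = π × 1.28²/2 = 2.57359 m².
Resultant F = γ·h_c·A = 7.74009 × 4.99855 × 2.57359 = 99.5702 kN.
I_c = (π/8 − 8/(9π))·r⁴ = 0.109757 × 1.28⁴ = 0.294627 m⁴.
Centre of pressure: y_p = y_c + I_c/(y_c·A) = 6.34325 + 0.294627/(6.34325 × 2.57359) = 6.34325 + 0.0180477 = 6.3613 m along the plane.
The resultant acts 0.543249 + 0.0180477 = 0.561297 m (along the plate) below the hinge at the top edge, so the moment about the hinge is M = F × 0.561297 = 99.5702 × 0.561297 = 55.8885 kN·m.
A normal force at the bottom, 1.28 m from the hinge, must supply this moment: P = 55.8885/1.28 = 43.6629 kN.

P ≈ 44 kN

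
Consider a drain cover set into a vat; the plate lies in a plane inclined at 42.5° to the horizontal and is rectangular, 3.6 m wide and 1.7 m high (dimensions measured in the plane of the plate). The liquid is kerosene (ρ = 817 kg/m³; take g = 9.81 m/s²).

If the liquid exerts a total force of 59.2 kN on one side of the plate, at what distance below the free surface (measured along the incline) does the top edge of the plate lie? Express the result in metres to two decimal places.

γ = ρg = 817 × 9.81 / 1000 = 8.01477 kN/m³.
A = 3.6 × 1.7 = 6.12 m².
From F = γ·h_c·A, the centroid depth is h_c = 59.2/(8.01477 × 6.12) = 1.20692 m.
Let θ = 42.5° be the plate's angle to the horizontal; measure y along the incline from where the plane meets the free surface. Vertical depth h = y·sinθ with sinθ = 0.675590.
Along the incline, y_c = h_c/sinθ = 1.20692/0.675590 = 1.78647 m.
The centroid lies 1.7/2 = 0.85 m below the top edge, so the top edge sits at y_top = 1.78647 − 0.85 = 0.93647 m along the incline.

y_top ≈ 0.94 m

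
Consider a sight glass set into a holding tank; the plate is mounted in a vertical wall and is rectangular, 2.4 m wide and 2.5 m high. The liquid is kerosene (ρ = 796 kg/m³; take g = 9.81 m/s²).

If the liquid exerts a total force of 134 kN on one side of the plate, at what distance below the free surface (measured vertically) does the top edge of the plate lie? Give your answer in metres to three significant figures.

d_top ≈ 1.61 m

γ = ρg = 796 × 9.81 / 1000 = 7.80876 kN/m³.
A = 2.4 × 2.5 = 6 m².
From F = γ·h_c·A, the centroid depth is h_c = 134/(7.80876 × 6) = 2.86004 m.
The centroid lies 2.5/2 = 1.25 m below the top edge, so the top edge sits at h_top = 2.86004 − 1.25 = 1.61004 m below the surface.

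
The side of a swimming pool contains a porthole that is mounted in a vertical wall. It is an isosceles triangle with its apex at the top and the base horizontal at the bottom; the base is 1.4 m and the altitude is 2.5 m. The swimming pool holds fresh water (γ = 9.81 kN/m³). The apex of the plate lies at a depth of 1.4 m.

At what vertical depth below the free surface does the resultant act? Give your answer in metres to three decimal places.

γ = 9.81 kN/m³.
With the apex up, the centroid sits 2h/3 = 2 × 2.5/3 = 1.66667 m below the apex, so the centroid depth is h_c = 1.4 + 1.66667 = 3.06667 m.
A = ½ × 1.4 × 2.5 = 1.75 m².
Resultant F = γ·h_c·A = 9.81 × 3.06667 × 1.75 = 52.6471 kN.
I_c = b·h³/36 = 1.4 × 2.5³/36 = 0.607639 m⁴.
Centre of pressure: y_p = y_c + I_c/(y_c·A) = 3.06667 + 0.607639/(3.06667 × 1.75) = 3.06667 + 0.113225 = 3.17989 m along the plane.

h_p = 3.180 m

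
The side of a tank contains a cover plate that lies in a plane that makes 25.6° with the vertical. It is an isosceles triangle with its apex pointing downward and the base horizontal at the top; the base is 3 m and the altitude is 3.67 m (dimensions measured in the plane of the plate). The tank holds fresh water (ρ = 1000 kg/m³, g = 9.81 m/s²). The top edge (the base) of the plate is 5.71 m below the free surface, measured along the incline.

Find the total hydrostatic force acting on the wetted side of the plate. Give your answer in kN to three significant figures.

F ≈ 338 kN

γ = ρg = 1000 × 9.81 = 9810 N/m³ = 9.81 kN/m³.
The plate makes 25.6° with the vertical, i.e. θ = 90° − 25.6° = 64.4° to the horizontal. Measuring y along the incline from the free-surface line, vertical depth h = y·sinθ with sinθ = 0.901833.
With the apex down, the centroid sits h/3 = 3.67/3 = 1.22333 m below the base (the top edge), so y_c = 5.71 + 1.22333 = 6.93333 m and h_c = 6.93333 × 0.901833 = 6.25271 m.
A = ½ × 3 × 3.67 = 5.505 m².
Resultant F = γ·h_c·A = 9.81 × 6.25271 × 5.505 = 337.672 kN.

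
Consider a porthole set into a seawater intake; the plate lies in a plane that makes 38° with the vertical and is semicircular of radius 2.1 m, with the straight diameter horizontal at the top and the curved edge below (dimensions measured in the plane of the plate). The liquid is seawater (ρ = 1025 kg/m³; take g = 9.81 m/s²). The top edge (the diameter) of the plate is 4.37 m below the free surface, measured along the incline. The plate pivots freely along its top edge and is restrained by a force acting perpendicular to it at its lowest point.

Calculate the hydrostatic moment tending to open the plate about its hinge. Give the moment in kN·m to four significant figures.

M ≈ 274.3 kN·m

γ = ρg = 1025 × 9.81 / 1000 = 10.05525 kN/m³.
The plate makes 38° with the vertical, i.e. θ = 90° − 38° = 52° to the horizontal. Measuring y along the incline from the free-surface line, vertical depth h = y·sinθ with sinθ = 0.788011.
The centroid of a semicircle lies 4r/(3π) = 0.891268 m from the diameter, here below the top edge, so y_c = 4.37 + 0.891268 = 5.26127 m and h_c = 5.26127 × 0.788011 = 4.14594 m.
A = πr²/2 = π × 2.1²/2 = 6.92721 m².
Resultant F = γ·h_c·A = 10.05525 × 4.14594 × 6.92721 = 288.785 kN.
I_c = (π/8 − 8/(9π))·r⁴ = 0.109757 × 2.1⁴ = 2.13457 m⁴.
Centre of pressure: y_p = y_c + I_c/(y_c·A) = 5.26127 + 2.13457/(5.26127 × 6.92721) = 5.26127 + 0.0585681 = 5.31984 m along the plane.
The resultant acts 0.891268 + 0.0585681 = 0.949836 m (along the plate) below the hinge at the top edge, so the moment about the hinge is M = F × 0.949836 = 288.785 × 0.949836 = 274.298 kN·m.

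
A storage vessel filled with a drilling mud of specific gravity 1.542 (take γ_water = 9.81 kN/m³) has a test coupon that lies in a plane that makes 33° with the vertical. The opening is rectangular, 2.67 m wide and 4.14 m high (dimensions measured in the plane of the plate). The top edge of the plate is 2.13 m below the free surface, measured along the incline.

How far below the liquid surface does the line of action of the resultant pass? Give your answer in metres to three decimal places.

h_p = 3.808 m

γ = 1.542 × 9.81 = 15.12702 kN/m³.
The plate makes 33° with the vertical, i.e. θ = 90° − 33° = 57° to the horizontal. Measuring y along the incline from the free-surface line, vertical depth h = y·sinθ with sinθ = 0.838671.
The centroid lies 4.14/2 = 2.07 m below the top edge, so y_c = 2.13 + 2.07 = 4.2 m and h_c = 4.2 × 0.838671 = 3.52242 m.
A = 2.67 × 4.14 = 11.0538 m².
Resultant F = γ·h_c·A = 15.12702 × 3.52242 × 11.0538 = 588.988 kN.
I_c = b·h³/12 = 2.67 × 4.14³/12 = 15.7881 m⁴.
Centre of pressure: y_p = y_c + I_c/(y_c·A) = 4.2 + 15.7881/(4.2 × 11.0538) = 4.2 + 0.340071 = 4.54007 m along the plane.
Vertically, h_p = y_p·sinθ = 4.54007 × 0.838671 = 3.80763 m.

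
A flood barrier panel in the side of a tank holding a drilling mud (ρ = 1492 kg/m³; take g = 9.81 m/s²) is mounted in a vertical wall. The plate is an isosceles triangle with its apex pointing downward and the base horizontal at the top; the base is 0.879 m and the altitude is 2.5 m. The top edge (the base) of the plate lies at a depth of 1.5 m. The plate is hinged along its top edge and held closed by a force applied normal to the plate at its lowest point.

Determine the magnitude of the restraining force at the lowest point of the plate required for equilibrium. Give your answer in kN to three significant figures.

P ≈ 14.7 kN

γ = ρg = 1492 × 9.81 / 1000 = 14.63652 kN/m³.
With the apex down, the centroid sits h/3 = 2.5/3 = 0.833333 m below the base (the top edge), so the centroid depth is h_c = 1.5 + 0.833333 = 2.33333 m.
A = ½ × 0.879 × 2.5 = 1.09875 m².
Resultant F = γ·h_c·A = 14.63652 × 2.33333 × 1.09875 = 37.5243 kN.
I_c = b·h³/36 = 0.879 × 2.5³/36 = 0.38151 m⁴.
Centre of pressure: y_p = y_c + I_c/(y_c·A) = 2.33333 + 0.38151/(2.33333 × 1.09875) = 2.33333 + 0.14881 = 2.48214 m along the plane.
The resultant acts 0.833333 + 0.14881 = 0.982143 m (along the plate) below the hinge at the top edge, so the moment about the hinge is M = F × 0.982143 = 37.5243 × 0.982143 = 36.8542 kN·m.
A normal force at the bottom, 2.5 m from the hinge, must supply this moment: P = 36.8542/2.5 = 14.7417 kN.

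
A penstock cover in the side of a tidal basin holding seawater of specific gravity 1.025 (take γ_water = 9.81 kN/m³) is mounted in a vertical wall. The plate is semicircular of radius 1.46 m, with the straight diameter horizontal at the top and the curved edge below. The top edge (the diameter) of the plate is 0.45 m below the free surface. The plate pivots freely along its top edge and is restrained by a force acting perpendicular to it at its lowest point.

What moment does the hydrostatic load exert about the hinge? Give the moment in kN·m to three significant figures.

γ = 1.025 × 9.81 = 10.05525 kN/m³.
The centroid of a semicircle lies 4r/(3π) = 0.619643 m from the diameter, here below the top edge, so the centroid depth is h_c = 0.45 + 0.619643 = 1.06964 m.
A = πr²/2 = π × 1.46²/2 = 3.34831 m².
Resultant F = γ·h_c·A = 10.05525 × 1.06964 × 3.34831 = 36.0127 kN.
I_c = (π/8 − 8/(9π))·r⁴ = 0.109757 × 1.46⁴ = 0.498705 m⁴.
Centre of pressure: y_p = y_c + I_c/(y_c·A) = 1.06964 + 0.498705/(1.06964 × 3.34831) = 1.06964 + 0.139245 = 1.20888 m along the plane.
The resultant acts 0.619643 + 0.139245 = 0.758888 m (along the plate) below the hinge at the top edge, so the moment about the hinge is M = F × 0.758888 = 36.0127 × 0.758888 = 27.3296 kN·m.

M ≈ 27.3 kN·m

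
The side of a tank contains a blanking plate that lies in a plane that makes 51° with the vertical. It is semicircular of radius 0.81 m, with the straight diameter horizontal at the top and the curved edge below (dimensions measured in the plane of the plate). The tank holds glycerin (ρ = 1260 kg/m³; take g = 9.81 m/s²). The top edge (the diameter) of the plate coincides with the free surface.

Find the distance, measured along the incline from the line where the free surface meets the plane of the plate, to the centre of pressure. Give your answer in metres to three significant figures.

y_p = 0.477 m

γ = ρg = 1260 × 9.81 / 1000 = 12.3606 kN/m³.
The plate makes 51° with the vertical, i.e. θ = 90° − 51° = 39° to the horizontal. Measuring y along the incline from the free-surface line, vertical depth h = y·sinθ with sinθ = 0.629320.
The centroid of a semicircle lies 4r/(3π) = 0.343775 m from the diameter, here below the top edge, so y_c = 0.343775 m and h_c = 0.343775 × 0.629320 = 0.216344 m.
A = πr²/2 = π × 0.81²/2 = 1.0306 m².
Resultant F = γ·h_c·A = 12.3606 × 0.216344 × 1.0306 = 2.75597 kN.
I_c = (π/8 − 8/(9π))·r⁴ = 0.109757 × 0.81⁴ = 0.0472468 m⁴.
Centre of pressure: y_p = y_c + I_c/(y_c·A) = 0.343775 + 0.0472468/(0.343775 × 1.0306) = 0.343775 + 0.133355 = 0.47713 m along the plane.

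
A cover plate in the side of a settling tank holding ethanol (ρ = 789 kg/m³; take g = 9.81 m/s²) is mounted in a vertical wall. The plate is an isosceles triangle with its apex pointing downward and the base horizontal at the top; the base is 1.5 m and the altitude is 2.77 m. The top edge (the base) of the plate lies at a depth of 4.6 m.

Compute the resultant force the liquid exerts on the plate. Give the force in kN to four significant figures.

F ≈ 88.82 kN

γ = ρg = 789 × 9.81 / 1000 = 7.74009 kN/m³.
With the apex down, the centroid sits h/3 = 2.77/3 = 0.923333 m below the base (the top edge), so the centroid depth is h_c = 4.6 + 0.923333 = 5.52333 m.
A = ½ × 1.5 × 2.77 = 2.0775 m².
Resultant F = γ·h_c·A = 7.74009 × 5.52333 × 2.0775 = 88.8154 kN.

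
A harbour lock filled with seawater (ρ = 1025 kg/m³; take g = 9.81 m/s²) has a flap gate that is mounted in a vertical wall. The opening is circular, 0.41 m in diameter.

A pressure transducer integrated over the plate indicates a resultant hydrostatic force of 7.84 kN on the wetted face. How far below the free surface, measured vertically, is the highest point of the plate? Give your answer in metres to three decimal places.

γ = ρg = 1025 × 9.81 / 1000 = 10.05525 kN/m³.
A = π(0.205)² = 0.132025 m².
From F = γ·h_c·A, the centroid depth is h_c = 7.84/(10.05525 × 0.132025) = 5.90564 m.
The centroid is at the centre, 0.205 m below the top of the plate, so the highest point sits at h_top = 5.90564 − 0.205 = 5.70064 m below the surface.

d_top ≈ 5.701 m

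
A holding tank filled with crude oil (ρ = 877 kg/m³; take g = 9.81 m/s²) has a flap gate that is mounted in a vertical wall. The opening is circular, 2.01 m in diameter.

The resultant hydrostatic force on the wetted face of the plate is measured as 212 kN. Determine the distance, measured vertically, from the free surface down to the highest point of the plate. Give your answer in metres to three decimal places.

d_top ≈ 6.761 m

γ = ρg = 877 × 9.81 / 1000 = 8.60337 kN/m³.
A = π(1.005)² = 3.17309 m².
From F = γ·h_c·A, the centroid depth is h_c = 212/(8.60337 × 3.17309) = 7.76578 m.
The centroid is at the centre, 1.005 m below the top of the plate, so the highest point sits at h_top = 7.76578 − 1.005 = 6.76078 m below the surface.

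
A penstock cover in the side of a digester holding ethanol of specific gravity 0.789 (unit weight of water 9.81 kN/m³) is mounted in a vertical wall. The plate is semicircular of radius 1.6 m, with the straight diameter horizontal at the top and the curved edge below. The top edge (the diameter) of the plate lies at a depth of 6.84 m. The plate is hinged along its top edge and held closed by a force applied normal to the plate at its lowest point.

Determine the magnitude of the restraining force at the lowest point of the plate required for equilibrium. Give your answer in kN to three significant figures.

P ≈ 103 kN

γ = 0.789 × 9.81 = 7.74009 kN/m³.
The centroid of a semicircle lies 4r/(3π) = 0.679061 m from the diameter, here below the top edge, so the centroid depth is h_c = 6.84 + 0.679061 = 7.51906 m.
A = πr²/2 = π × 1.6²/2 = 4.02124 m².
Resultant F = γ·h_c·A = 7.74009 × 7.51906 × 4.02124 = 234.029 kN.
I_c = (π/8 − 8/(9π))·r⁴ = 0.109757 × 1.6⁴ = 0.719303 m⁴.
Centre of pressure: y_p = y_c + I_c/(y_c·A) = 7.51906 + 0.719303/(7.51906 × 4.02124) = 7.51906 + 0.0237897 = 7.54285 m along the plane.
The resultant acts 0.679061 + 0.0237897 = 0.702851 m (along the plate) below the hinge at the top edge, so the moment about the hinge is M = F × 0.702851 = 234.029 × 0.702851 = 164.488 kN·m.
A normal force at the bottom, 1.6 m from the hinge, must supply this moment: P = 164.488/1.6 = 102.805 kN.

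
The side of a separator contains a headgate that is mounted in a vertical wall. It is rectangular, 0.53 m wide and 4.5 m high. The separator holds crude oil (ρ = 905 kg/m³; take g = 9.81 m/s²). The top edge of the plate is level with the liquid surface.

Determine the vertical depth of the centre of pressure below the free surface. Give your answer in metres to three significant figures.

γ = ρg = 905 × 9.81 / 1000 = 8.87805 kN/m³.
The centroid lies 4.5/2 = 2.25 m below the top edge, so the centroid depth is h_c = 2.25 m.
A = 0.53 × 4.5 = 2.385 m².
Resultant F = γ·h_c·A = 8.87805 × 2.25 × 2.385 = 47.6418 kN.
I_c = b·h³/12 = 0.53 × 4.5³/12 = 4.02469 m⁴.
Centre of pressure: y_p = y_c + I_c/(y_c·A) = 2.25 + 4.02469/(2.25 × 2.385) = 2.25 + 0.75 = 3 m along the plane.

h_p = 3.00 m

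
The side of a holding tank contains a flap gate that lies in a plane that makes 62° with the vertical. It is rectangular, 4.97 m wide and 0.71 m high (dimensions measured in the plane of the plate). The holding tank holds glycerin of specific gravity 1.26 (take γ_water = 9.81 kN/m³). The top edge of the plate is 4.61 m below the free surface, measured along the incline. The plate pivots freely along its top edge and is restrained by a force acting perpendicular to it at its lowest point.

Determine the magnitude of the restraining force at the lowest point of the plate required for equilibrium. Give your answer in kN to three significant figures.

γ = 1.26 × 9.81 = 12.3606 kN/m³.
The plate makes 62° with the vertical, i.e. θ = 90° − 62° = 28° to the horizontal. Measuring y along the incline from the free-surface line, vertical depth h = y·sinθ with sinθ = 0.469472.
The centroid lies 0.71/2 = 0.355 m below the top edge, so y_c = 4.61 + 0.355 = 4.965 m and h_c = 4.965 × 0.469472 = 2.33093 m.
A = 4.97 × 0.71 = 3.5287 m².
Resultant F = γ·h_c·A = 12.3606 × 2.33093 × 3.5287 = 101.668 kN.
I_c = b·h³/12 = 4.97 × 0.71³/12 = 0.148235 m⁴.
Centre of pressure: y_p = y_c + I_c/(y_c·A) = 4.965 + 0.148235/(4.965 × 3.5287) = 4.965 + 0.0084609 = 4.97346 m along the plane.
The resultant acts 0.355 + 0.0084609 = 0.363461 m (along the plate) below the hinge at the top edge, so the moment about the hinge is M = F × 0.363461 = 101.668 × 0.363461 = 36.9524 kN·m.
A normal force at the bottom, 0.71 m from the hinge, must supply this moment: P = 36.9524/0.71 = 52.0456 kN.

P ≈ 52.0 kN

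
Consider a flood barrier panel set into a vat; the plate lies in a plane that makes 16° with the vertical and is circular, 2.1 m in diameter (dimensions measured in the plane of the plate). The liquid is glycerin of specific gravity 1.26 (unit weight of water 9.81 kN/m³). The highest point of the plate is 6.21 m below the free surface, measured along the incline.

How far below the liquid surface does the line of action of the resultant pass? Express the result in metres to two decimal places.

h_p = 7.02 m

γ = 1.26 × 9.81 = 12.3606 kN/m³.
The plate makes 16° with the vertical, i.e. θ = 90° − 16° = 74° to the horizontal. Measuring y along the incline from the free-surface line, vertical depth h = y·sinθ with sinθ = 0.961262.
The centroid is at the centre, 1.05 m below the top of the plate, so y_c = 6.21 + 1.05 = 7.26 m and h_c = 7.26 × 0.961262 = 6.97876 m.
A = π(1.05)² = 3.46361 m².
Resultant F = γ·h_c·A = 12.3606 × 6.97876 × 3.46361 = 298.777 kN.
I_c = πr⁴/4 = π × 1.05⁴/4 = 0.954656 m⁴.
Centre of pressure: y_p = y_c + I_c/(y_c·A) = 7.26 + 0.954656/(7.26 × 3.46361) = 7.26 + 0.0379648 = 7.29796 m along the plane.
Vertically, h_p = y_p·sinθ = 7.29796 × 0.961262 = 7.01525 m.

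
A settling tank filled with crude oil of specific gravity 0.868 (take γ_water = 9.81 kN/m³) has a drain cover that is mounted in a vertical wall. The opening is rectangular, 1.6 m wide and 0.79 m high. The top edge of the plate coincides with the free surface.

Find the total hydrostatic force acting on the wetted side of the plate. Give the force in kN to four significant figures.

F ≈ 4.251 kN

γ = 0.868 × 9.81 = 8.51508 kN/m³.
The centroid lies 0.79/2 = 0.395 m below the top edge, so the centroid depth is h_c = 0.395 m.
A = 1.6 × 0.79 = 1.264 m².
Resultant F = γ·h_c·A = 8.51508 × 0.395 × 1.264 = 4.25141 kN.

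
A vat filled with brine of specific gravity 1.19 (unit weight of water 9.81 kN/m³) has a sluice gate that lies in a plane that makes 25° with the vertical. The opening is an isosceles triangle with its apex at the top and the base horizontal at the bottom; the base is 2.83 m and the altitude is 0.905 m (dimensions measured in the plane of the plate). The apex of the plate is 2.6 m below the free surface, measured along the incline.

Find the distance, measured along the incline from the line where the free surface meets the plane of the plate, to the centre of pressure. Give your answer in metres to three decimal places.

y_p = 3.218 m

γ = 1.19 × 9.81 = 11.6739 kN/m³.
The plate makes 25° with the vertical, i.e. θ = 90° − 25° = 65° to the horizontal. Measuring y along the incline from the free-surface line, vertical depth h = y·sinθ with sinθ = 0.906308.
With the apex up, the centroid sits 2h/3 = 2 × 0.905/3 = 0.603333 m below the apex, so y_c = 2.6 + 0.603333 = 3.20333 m and h_c = 3.20333 × 0.906308 = 2.9032 m.
A = ½ × 2.83 × 0.905 = 1.28058 m².
Resultant F = γ·h_c·A = 11.6739 × 2.9032 × 1.28058 = 43.401 kN.
I_c = b·h³/36 = 2.83 × 0.905³/36 = 0.0582679 m⁴.
Centre of pressure: y_p = y_c + I_c/(y_c·A) = 3.20333 + 0.0582679/(3.20333 × 1.28058) = 3.20333 + 0.0142043 = 3.21753 m along the plane.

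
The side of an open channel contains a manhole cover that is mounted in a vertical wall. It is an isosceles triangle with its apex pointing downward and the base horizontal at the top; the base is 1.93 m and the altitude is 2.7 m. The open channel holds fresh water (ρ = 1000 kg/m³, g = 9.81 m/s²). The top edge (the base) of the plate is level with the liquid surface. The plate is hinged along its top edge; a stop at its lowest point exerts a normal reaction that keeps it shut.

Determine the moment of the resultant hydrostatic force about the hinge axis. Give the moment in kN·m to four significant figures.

M ≈ 31.06 kN·m

γ = ρg = 1000 × 9.81 = 9810 N/m³ = 9.81 kN/m³.
With the apex down, the centroid sits h/3 = 2.7/3 = 0.9 m below the base (the top edge), so the centroid depth is h_c = 0.9 m.
A = ½ × 1.93 × 2.7 = 2.6055 m².
Resultant F = γ·h_c·A = 9.81 × 0.9 × 2.6055 = 23.004 kN.
I_c = b·h³/36 = 1.93 × 2.7³/36 = 1.05523 m⁴.
Centre of pressure: y_p = y_c + I_c/(y_c·A) = 0.9 + 1.05523/(0.9 × 2.6055) = 0.9 + 0.450001 = 1.35 m along the plane.
The resultant acts 0.9 + 0.450001 = 1.35 m (along the plate) below the hinge at the top edge, so the moment about the hinge is M = F × 1.35 = 23.004 × 1.35 = 31.0554 kN·m.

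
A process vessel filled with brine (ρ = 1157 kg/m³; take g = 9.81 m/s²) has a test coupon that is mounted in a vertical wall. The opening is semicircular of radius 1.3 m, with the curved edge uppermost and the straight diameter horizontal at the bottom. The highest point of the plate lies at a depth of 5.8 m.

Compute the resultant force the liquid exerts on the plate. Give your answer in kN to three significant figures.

F ≈ 197 kN

γ = ρg = 1157 × 9.81 / 1000 = 11.35017 kN/m³.
The centroid lies 4r/(3π) = 0.551737 m above the diameter, so r − 4r/(3π) = 1.3 − 0.551737 = 0.748263 m below the topmost point, so the centroid depth is h_c = 5.8 + 0.748263 = 6.54826 m.
A = πr²/2 = π × 1.3²/2 = 2.65465 m².
Resultant F = γ·h_c·A = 11.35017 × 6.54826 × 2.65465 = 197.304 kN.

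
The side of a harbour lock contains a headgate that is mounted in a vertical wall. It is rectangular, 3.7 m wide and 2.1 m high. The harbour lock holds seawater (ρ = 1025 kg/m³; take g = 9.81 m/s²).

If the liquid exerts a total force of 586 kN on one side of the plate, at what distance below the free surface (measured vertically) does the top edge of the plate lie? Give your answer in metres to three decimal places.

γ = ρg = 1025 × 9.81 / 1000 = 10.05525 kN/m³.
A = 3.7 × 2.1 = 7.77 m².
From F = γ·h_c·A, the centroid depth is h_c = 586/(10.05525 × 7.77) = 7.50039 m.
The centroid lies 2.1/2 = 1.05 m below the top edge, so the top edge sits at h_top = 7.50039 − 1.05 = 6.45039 m below the surface.

d_top ≈ 6.450 m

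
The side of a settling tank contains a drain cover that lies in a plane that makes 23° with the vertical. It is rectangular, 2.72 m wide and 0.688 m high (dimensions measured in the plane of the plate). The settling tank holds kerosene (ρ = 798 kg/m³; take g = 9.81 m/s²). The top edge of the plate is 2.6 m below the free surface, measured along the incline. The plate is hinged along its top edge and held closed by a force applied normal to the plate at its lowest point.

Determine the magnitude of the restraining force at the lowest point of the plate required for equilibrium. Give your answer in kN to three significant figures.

γ = ρg = 798 × 9.81 / 1000 = 7.82838 kN/m³.
The plate makes 23° with the vertical, i.e. θ = 90° − 23° = 67° to the horizontal. Measuring y along the incline from the free-surface line, vertical depth h = y·sinθ with sinθ = 0.920505.
The centroid lies 0.688/2 = 0.344 m below the top edge, so y_c = 2.6 + 0.344 = 2.944 m and h_c = 2.944 × 0.920505 = 2.70997 m.
A = 2.72 × 0.688 = 1.87136 m².
Resultant F = γ·h_c·A = 7.82838 × 2.70997 × 1.87136 = 39.7003 kN.
I_c = b·h³/12 = 2.72 × 0.688³/12 = 0.0738164 m⁴.
Centre of pressure: y_p = y_c + I_c/(y_c·A) = 2.944 + 0.0738164/(2.944 × 1.87136) = 2.944 + 0.0133985 = 2.9574 m along the plane.
The resultant acts 0.344 + 0.0133985 = 0.357398 m (along the plate) below the hinge at the top edge, so the moment about the hinge is M = F × 0.357398 = 39.7003 × 0.357398 = 14.1888 kN·m.
A normal force at the bottom, 0.688 m from the hinge, must supply this moment: P = 14.1888/0.688 = 20.6233 kN.

P ≈ 20.6 kN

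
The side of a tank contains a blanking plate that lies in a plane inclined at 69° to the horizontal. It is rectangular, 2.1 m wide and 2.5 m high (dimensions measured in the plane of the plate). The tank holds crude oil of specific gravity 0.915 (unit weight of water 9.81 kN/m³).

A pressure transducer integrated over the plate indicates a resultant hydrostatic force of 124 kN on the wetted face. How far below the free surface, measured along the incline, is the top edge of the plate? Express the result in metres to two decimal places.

γ = 0.915 × 9.81 = 8.97615 kN/m³.
A = 2.1 × 2.5 = 5.25 m².
From F = γ·h_c·A, the centroid depth is h_c = 124/(8.97615 × 5.25) = 2.63131 m.
Let θ = 69° be the plate's angle to the horizontal; measure y along the incline from where the plane meets the free surface. Vertical depth h = y·sinθ with sinθ = 0.933580.
Along the incline, y_c = h_c/sinθ = 2.63131/0.933580 = 2.81852 m.
The centroid lies 2.5/2 = 1.25 m below the top edge, so the top edge sits at y_top = 2.81852 − 1.25 = 1.56852 m along the incline.

y_top ≈ 1.57 m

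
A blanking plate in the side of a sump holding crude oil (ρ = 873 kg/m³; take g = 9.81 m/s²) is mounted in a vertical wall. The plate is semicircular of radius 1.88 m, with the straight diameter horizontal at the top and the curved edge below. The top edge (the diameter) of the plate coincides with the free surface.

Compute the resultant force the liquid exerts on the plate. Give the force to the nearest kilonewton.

γ = ρg = 873 × 9.81 / 1000 = 8.56413 kN/m³.
The centroid of a semicircle lies 4r/(3π) = 0.797897 m from the diameter, here below the top edge, so the centroid depth is h_c = 0.797897 m.
A = πr²/2 = π × 1.88²/2 = 5.55182 m².
Resultant F = γ·h_c·A = 8.56413 × 0.797897 × 5.55182 = 37.9372 kN.

F ≈ 38 kN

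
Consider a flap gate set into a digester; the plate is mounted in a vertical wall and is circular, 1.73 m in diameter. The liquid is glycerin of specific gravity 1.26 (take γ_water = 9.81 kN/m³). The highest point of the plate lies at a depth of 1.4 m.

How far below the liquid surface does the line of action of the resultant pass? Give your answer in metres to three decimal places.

h_p = 2.348 m

γ = 1.26 × 9.81 = 12.3606 kN/m³.
The centroid is at the centre, 0.865 m below the top of the plate, so the centroid depth is h_c = 1.4 + 0.865 = 2.265 m.
A = π(0.865)² = 2.35062 m².
Resultant F = γ·h_c·A = 12.3606 × 2.265 × 2.35062 = 65.8097 kN.
I_c = πr⁴/4 = π × 0.865⁴/4 = 0.439698 m⁴.
Centre of pressure: y_p = y_c + I_c/(y_c·A) = 2.265 + 0.439698/(2.265 × 2.35062) = 2.265 + 0.0825855 = 2.34759 m along the plane.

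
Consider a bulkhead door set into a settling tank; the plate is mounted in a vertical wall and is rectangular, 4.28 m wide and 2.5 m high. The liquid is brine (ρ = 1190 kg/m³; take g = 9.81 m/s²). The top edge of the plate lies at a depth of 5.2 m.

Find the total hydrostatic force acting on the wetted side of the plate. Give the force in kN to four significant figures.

γ = ρg = 1190 × 9.81 / 1000 = 11.6739 kN/m³.
The centroid lies 2.5/2 = 1.25 m below the top edge, so the centroid depth is h_c = 5.2 + 1.25 = 6.45 m.
A = 4.28 × 2.5 = 10.7 m².
Resultant F = γ·h_c·A = 11.6739 × 6.45 × 10.7 = 805.674 kN.

F ≈ 805.7 kN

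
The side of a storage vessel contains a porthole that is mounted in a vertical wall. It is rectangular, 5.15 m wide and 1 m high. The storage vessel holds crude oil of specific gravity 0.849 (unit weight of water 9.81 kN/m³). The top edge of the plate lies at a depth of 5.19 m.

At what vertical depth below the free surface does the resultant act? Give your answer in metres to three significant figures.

γ = 0.849 × 9.81 = 8.32869 kN/m³.
The centroid lies 1/2 = 0.5 m below the top edge, so the centroid depth is h_c = 5.19 + 0.5 = 5.69 m.
A = 5.15 × 1 = 5.15 m².
Resultant F = γ·h_c·A = 8.32869 × 5.69 × 5.15 = 244.06 kN.
I_c = b·h³/12 = 5.15 × 1³/12 = 0.429167 m⁴.
Centre of pressure: y_p = y_c + I_c/(y_c·A) = 5.69 + 0.429167/(5.69 × 5.15) = 5.69 + 0.0146456 = 5.70465 m along the plane.

h_p = 5.70 m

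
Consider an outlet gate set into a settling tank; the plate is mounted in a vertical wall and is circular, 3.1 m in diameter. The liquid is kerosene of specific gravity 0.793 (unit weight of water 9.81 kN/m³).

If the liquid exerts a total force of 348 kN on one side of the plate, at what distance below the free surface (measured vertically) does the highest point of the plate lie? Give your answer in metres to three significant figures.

d_top ≈ 4.38 m

γ = 0.793 × 9.81 = 7.77933 kN/m³.
A = π(1.55)² = 7.54768 m².
From F = γ·h_c·A, the centroid depth is h_c = 348/(7.77933 × 7.54768) = 5.92685 m.
The centroid is at the centre, 1.55 m below the top of the plate, so the highest point sits at h_top = 5.92685 − 1.55 = 4.37685 m below the surface.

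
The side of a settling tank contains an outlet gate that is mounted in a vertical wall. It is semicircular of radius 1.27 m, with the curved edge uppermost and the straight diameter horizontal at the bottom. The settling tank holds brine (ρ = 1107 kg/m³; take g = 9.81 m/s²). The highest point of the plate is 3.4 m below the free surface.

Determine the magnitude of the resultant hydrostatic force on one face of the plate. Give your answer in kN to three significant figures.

γ = ρg = 1107 × 9.81 / 1000 = 10.85967 kN/m³.
The centroid lies 4r/(3π) = 0.539005 m above the diameter, so r − 4r/(3π) = 1.27 − 0.539005 = 0.730995 m below the topmost point, so the centroid depth is h_c = 3.4 + 0.730995 = 4.13099 m.
A = πr²/2 = π × 1.27²/2 = 2.53354 m².
Resultant F = γ·h_c·A = 10.85967 × 4.13099 × 2.53354 = 113.658 kN.

F ≈ 114 kN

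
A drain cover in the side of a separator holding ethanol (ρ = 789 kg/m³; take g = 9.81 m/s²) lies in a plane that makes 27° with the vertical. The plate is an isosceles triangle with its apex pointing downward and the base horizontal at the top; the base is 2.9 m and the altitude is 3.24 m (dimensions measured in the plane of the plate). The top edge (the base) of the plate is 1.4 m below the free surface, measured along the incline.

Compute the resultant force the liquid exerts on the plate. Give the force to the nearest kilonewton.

F ≈ 80 kN

γ = ρg = 789 × 9.81 / 1000 = 7.74009 kN/m³.
The plate makes 27° with the vertical, i.e. θ = 90° − 27° = 63° to the horizontal. Measuring y along the incline from the free-surface line, vertical depth h = y·sinθ with sinθ = 0.891007.
With the apex down, the centroid sits h/3 = 3.24/3 = 1.08 m below the base (the top edge), so y_c = 1.4 + 1.08 = 2.48 m and h_c = 2.48 × 0.891007 = 2.2097 m.
A = ½ × 2.9 × 3.24 = 4.698 m².
Resultant F = γ·h_c·A = 7.74009 × 2.2097 × 4.698 = 80.3512 kN.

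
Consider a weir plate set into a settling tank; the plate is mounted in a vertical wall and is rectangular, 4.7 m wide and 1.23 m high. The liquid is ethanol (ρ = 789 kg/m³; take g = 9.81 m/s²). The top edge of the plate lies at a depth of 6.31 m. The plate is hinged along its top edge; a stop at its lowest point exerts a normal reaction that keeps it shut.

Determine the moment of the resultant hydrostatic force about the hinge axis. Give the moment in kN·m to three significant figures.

M ≈ 196 kN·m

γ = ρg = 789 × 9.81 / 1000 = 7.74009 kN/m³.
The centroid lies 1.23/2 = 0.615 m below the top edge, so the centroid depth is h_c = 6.31 + 0.615 = 6.925 m.
A = 4.7 × 1.23 = 5.781 m².
Resultant F = γ·h_c·A = 7.74009 × 6.925 × 5.781 = 309.862 kN.
I_c = b·h³/12 = 4.7 × 1.23³/12 = 0.72884 m⁴.
Centre of pressure: y_p = y_c + I_c/(y_c·A) = 6.925 + 0.72884/(6.925 × 5.781) = 6.925 + 0.0182058 = 6.94321 m along the plane.
The resultant acts 0.615 + 0.0182058 = 0.633206 m (along the plate) below the hinge at the top edge, so the moment about the hinge is M = F × 0.633206 = 309.862 × 0.633206 = 196.206 kN·m.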